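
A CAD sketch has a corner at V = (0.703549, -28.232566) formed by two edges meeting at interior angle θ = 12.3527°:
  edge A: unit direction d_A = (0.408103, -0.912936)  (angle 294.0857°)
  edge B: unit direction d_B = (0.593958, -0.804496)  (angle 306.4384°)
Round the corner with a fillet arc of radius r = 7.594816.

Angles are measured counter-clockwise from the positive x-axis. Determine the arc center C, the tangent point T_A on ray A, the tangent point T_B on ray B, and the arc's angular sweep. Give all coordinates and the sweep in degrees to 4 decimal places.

center=(36.2783,-89.2041) T_A=(29.3447,-92.3036) T_B=(42.3883,-84.6931) sweep=167.6473

bisector direction at 300.2620° = (0.503956,-0.863730)
center distance |VC| = r/sin(θ/2) = 7.594816/sin(6.1764°) = 70.591015
C = V + |VC|·bis = (36.2783,-89.2041)
T_A = V + ((C−V)·d_A)·d_A = V + 70.1813·d_A = (29.3447,-92.3036)
T_B = V + ((C−V)·d_B)·d_B = V + 70.1813·d_B = (42.3883,-84.6931)
sweep = 180° − θ = 167.6473°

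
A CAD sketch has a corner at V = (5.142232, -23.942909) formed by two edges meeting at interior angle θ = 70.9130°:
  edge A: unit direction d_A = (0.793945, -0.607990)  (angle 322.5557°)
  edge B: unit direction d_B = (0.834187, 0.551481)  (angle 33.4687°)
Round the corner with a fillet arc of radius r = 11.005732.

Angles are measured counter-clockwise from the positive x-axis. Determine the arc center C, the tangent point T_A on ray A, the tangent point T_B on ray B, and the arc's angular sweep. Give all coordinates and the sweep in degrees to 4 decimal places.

center=(24.1034,-24.6010) T_A=(17.4121,-33.3390) T_B=(18.0340,-15.4202) sweep=109.0870

bisector direction at 358.0122° = (0.999398,-0.034687)
center distance |VC| = r/sin(θ/2) = 11.005732/sin(35.4565°) = 18.972629
C = V + |VC|·bis = (24.1034,-24.6010)
T_A = V + ((C−V)·d_A)·d_A = V + 15.4543·d_A = (17.4121,-33.3390)
T_B = V + ((C−V)·d_B)·d_B = V + 15.4543·d_B = (18.0340,-15.4202)
sweep = 180° − θ = 109.0870°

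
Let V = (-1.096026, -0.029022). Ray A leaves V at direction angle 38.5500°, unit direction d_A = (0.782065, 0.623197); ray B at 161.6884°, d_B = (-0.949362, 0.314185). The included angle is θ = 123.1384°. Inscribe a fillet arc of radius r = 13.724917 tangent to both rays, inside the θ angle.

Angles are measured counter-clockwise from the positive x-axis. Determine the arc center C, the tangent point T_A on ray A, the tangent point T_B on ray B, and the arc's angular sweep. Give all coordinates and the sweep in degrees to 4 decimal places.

center=(-3.8382,15.3355) T_A=(4.7152,4.6017) T_B=(-8.1503,2.3056) sweep=56.8616

bisector direction at 100.1192° = (-0.175697,0.984444)
center distance |VC| = r/sin(θ/2) = 13.724917/sin(61.5692°) = 15.607266
C = V + |VC|·bis = (-3.8382,15.3355)
T_A = V + ((C−V)·d_A)·d_A = V + 7.4306·d_A = (4.7152,4.6017)
T_B = V + ((C−V)·d_B)·d_B = V + 7.4306·d_B = (-8.1503,2.3056)
sweep = 180° − θ = 56.8616°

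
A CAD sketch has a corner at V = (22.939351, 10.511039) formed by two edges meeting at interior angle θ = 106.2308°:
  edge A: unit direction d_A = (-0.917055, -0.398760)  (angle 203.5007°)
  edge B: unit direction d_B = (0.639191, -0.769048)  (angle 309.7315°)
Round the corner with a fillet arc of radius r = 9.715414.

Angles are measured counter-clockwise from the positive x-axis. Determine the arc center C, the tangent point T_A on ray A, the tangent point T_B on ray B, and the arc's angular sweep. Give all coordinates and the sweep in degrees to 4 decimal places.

center=(20.1277,-1.3057) T_A=(16.2536,7.6039) T_B=(27.5993,4.9043) sweep=73.7692

bisector direction at 256.6161° = (-0.231475,-0.972841)
center distance |VC| = r/sin(θ/2) = 9.715414/sin(53.1154°) = 12.146606
C = V + |VC|·bis = (20.1277,-1.3057)
T_A = V + ((C−V)·d_A)·d_A = V + 7.2905·d_A = (16.2536,7.6039)
T_B = V + ((C−V)·d_B)·d_B = V + 7.2905·d_B = (27.5993,4.9043)
sweep = 180° − θ = 73.7692°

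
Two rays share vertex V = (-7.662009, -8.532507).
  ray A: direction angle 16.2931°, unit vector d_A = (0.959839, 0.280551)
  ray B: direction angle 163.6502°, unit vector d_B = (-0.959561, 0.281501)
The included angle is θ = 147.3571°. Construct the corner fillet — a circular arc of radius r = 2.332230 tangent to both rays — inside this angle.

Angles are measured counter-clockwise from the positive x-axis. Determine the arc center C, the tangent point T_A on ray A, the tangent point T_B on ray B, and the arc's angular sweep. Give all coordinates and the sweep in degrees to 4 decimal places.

center=(-7.6608,-6.1023) T_A=(-7.0065,-8.3409) T_B=(-8.3173,-8.3403) sweep=32.6429

bisector direction at 89.9716° = (0.000495,1.000000)
center distance |VC| = r/sin(θ/2) = 2.332230/sin(73.6786°) = 2.430165
C = V + |VC|·bis = (-7.6608,-6.1023)
T_A = V + ((C−V)·d_A)·d_A = V + 0.6829·d_A = (-7.0065,-8.3409)
T_B = V + ((C−V)·d_B)·d_B = V + 0.6829·d_B = (-8.3173,-8.3403)
sweep = 180° − θ = 32.6429°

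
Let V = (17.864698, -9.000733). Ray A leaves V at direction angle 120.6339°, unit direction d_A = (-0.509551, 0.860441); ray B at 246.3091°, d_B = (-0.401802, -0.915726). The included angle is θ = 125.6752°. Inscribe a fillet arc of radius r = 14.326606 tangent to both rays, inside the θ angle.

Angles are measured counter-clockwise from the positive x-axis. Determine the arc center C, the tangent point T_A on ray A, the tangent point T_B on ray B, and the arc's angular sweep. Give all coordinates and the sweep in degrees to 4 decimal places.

center=(1.7918,-9.9758) T_A=(14.1190,-2.6756) T_B=(14.9111,-15.7322) sweep=54.3248

bisector direction at 183.4715° = (-0.998165,-0.060552)
center distance |VC| = r/sin(θ/2) = 14.326606/sin(62.8376°) = 16.102446
C = V + |VC|·bis = (1.7918,-9.9758)
T_A = V + ((C−V)·d_A)·d_A = V + 7.3510·d_A = (14.1190,-2.6756)
T_B = V + ((C−V)·d_B)·d_B = V + 7.3510·d_B = (14.9111,-15.7322)
sweep = 180° − θ = 54.3248°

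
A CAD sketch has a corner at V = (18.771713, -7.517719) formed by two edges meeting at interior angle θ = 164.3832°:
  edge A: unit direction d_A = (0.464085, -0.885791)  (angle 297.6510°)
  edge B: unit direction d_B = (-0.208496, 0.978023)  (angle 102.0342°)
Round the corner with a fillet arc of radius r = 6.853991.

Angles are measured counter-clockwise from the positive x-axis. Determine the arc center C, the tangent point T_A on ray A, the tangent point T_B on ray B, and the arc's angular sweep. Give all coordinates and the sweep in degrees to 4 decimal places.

bisector direction at 19.8426° = (0.940629,0.339437)
center distance |VC| = r/sin(θ/2) = 6.853991/sin(82.1916°) = 6.918136
C = V + |VC|·bis = (25.2791,-5.1694)
T_A = V + ((C−V)·d_A)·d_A = V + 0.9399·d_A = (19.2079,-8.3503)
T_B = V + ((C−V)·d_B)·d_B = V + 0.9399·d_B = (18.5757,-6.5985)
sweep = 180° − θ = 15.6168°

center=(25.2791,-5.1694) T_A=(19.2079,-8.3503) T_B=(18.5757,-6.5985) sweep=15.6168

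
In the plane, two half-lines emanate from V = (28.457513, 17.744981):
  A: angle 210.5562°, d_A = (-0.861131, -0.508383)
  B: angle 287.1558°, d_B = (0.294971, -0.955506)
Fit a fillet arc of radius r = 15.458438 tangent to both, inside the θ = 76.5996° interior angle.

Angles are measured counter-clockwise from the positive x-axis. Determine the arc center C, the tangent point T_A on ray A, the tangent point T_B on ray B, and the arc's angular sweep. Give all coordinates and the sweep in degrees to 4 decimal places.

bisector direction at 248.8560° = (-0.360713,-0.932677)
center distance |VC| = r/sin(θ/2) = 15.458438/sin(38.2998°) = 24.941964
C = V + |VC|·bis = (19.4606,-5.5178)
T_A = V + ((C−V)·d_A)·d_A = V + 19.5739·d_A = (11.6018,7.7939)
T_B = V + ((C−V)·d_B)·d_B = V + 19.5739·d_B = (34.2313,-0.9580)
sweep = 180° − θ = 103.4004°

center=(19.4606,-5.5178) T_A=(11.6018,7.7939) T_B=(34.2313,-0.9580) sweep=103.4004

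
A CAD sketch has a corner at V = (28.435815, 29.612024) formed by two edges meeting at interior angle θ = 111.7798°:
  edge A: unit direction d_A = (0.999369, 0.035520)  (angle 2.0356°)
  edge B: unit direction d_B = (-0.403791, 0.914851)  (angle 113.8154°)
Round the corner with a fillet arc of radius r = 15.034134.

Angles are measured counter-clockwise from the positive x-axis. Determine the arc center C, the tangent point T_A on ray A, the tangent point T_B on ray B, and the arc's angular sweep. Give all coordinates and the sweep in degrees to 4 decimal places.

center=(38.0781,44.9984) T_A=(38.6121,29.9737) T_B=(24.3241,38.9277) sweep=68.2202

bisector direction at 57.9255° = (0.531022,0.847358)
center distance |VC| = r/sin(θ/2) = 15.034134/sin(55.8899°) = 18.158011
C = V + |VC|·bis = (38.0781,44.9984)
T_A = V + ((C−V)·d_A)·d_A = V + 10.1827·d_A = (38.6121,29.9737)
T_B = V + ((C−V)·d_B)·d_B = V + 10.1827·d_B = (24.3241,38.9277)
sweep = 180° − θ = 68.2202°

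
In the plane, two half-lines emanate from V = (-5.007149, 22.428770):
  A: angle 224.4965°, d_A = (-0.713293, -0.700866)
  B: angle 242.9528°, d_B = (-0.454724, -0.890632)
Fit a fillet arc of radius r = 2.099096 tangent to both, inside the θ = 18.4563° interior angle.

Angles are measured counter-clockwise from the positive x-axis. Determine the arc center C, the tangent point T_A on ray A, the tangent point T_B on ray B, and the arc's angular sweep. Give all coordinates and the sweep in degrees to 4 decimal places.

bisector direction at 233.7247° = (-0.591666,-0.806183)
center distance |VC| = r/sin(θ/2) = 2.099096/sin(9.2281°) = 13.089395
C = V + |VC|·bis = (-12.7517,11.8763)
T_A = V + ((C−V)·d_A)·d_A = V + 12.9200·d_A = (-14.2229,13.3736)
T_B = V + ((C−V)·d_B)·d_B = V + 12.9200·d_B = (-10.8822,10.9218)
sweep = 180° − θ = 161.5437°

center=(-12.7517,11.8763) T_A=(-14.2229,13.3736) T_B=(-10.8822,10.9218) sweep=161.5437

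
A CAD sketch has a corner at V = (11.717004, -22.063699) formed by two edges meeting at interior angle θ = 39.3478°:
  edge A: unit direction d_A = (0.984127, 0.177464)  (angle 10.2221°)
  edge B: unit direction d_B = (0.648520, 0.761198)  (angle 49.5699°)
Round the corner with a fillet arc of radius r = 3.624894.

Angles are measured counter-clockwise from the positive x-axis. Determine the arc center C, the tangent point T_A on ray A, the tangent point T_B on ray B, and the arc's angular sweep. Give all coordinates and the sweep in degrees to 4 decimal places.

bisector direction at 29.8960° = (0.866932,0.498427)
center distance |VC| = r/sin(θ/2) = 3.624894/sin(19.6739°) = 10.767022
C = V + |VC|·bis = (21.0513,-16.6971)
T_A = V + ((C−V)·d_A)·d_A = V + 10.1385·d_A = (21.6946,-20.2645)
T_B = V + ((C−V)·d_B)·d_B = V + 10.1385·d_B = (18.2920,-14.3463)
sweep = 180° − θ = 140.6522°

center=(21.0513,-16.6971) T_A=(21.6946,-20.2645) T_B=(18.2920,-14.3463) sweep=140.6522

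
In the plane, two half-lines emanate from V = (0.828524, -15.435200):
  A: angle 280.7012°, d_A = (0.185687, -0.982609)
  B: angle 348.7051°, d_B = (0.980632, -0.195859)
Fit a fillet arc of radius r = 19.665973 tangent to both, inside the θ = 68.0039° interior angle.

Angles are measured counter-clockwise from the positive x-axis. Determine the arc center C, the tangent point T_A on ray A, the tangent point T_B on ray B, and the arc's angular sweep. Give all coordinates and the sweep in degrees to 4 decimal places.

center=(25.5660,-40.4303) T_A=(6.2420,-44.0820) T_B=(29.4177,-21.1452) sweep=111.9961

bisector direction at 314.7031° = (0.703434,-0.710761)
center distance |VC| = r/sin(θ/2) = 19.665973/sin(34.0020°) = 35.166721
C = V + |VC|·bis = (25.5660,-40.4303)
T_A = V + ((C−V)·d_A)·d_A = V + 29.1539·d_A = (6.2420,-44.0820)
T_B = V + ((C−V)·d_B)·d_B = V + 29.1539·d_B = (29.4177,-21.1452)
sweep = 180° − θ = 111.9961°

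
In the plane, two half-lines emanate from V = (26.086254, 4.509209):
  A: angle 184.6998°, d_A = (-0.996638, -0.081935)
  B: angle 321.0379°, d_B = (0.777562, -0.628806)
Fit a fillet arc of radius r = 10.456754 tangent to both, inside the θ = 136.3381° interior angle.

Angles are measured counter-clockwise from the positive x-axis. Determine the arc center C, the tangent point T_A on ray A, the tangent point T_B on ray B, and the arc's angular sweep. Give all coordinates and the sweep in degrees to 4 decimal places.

bisector direction at 252.8689° = (-0.294560,-0.955633)
center distance |VC| = r/sin(θ/2) = 10.456754/sin(68.1690°) = 11.264593
C = V + |VC|·bis = (22.7682,-6.2556)
T_A = V + ((C−V)·d_A)·d_A = V + 4.1890·d_A = (21.9114,4.1660)
T_B = V + ((C−V)·d_B)·d_B = V + 4.1890·d_B = (29.3434,1.8752)
sweep = 180° − θ = 43.6619°

center=(22.7682,-6.2556) T_A=(21.9114,4.1660) T_B=(29.3434,1.8752) sweep=43.6619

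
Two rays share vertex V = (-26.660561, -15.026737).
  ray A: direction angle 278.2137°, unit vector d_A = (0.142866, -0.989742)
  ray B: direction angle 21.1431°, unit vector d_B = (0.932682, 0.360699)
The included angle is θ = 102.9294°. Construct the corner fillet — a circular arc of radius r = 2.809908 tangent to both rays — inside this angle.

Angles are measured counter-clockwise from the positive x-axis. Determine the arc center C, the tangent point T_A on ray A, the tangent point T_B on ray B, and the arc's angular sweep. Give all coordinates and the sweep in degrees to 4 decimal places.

center=(-23.5598,-16.8403) T_A=(-26.3408,-17.2417) T_B=(-24.5733,-14.2195) sweep=77.0706

bisector direction at 329.6784° = (0.863205,-0.504853)
center distance |VC| = r/sin(θ/2) = 2.809908/sin(51.4647°) = 3.592202
C = V + |VC|·bis = (-23.5598,-16.8403)
T_A = V + ((C−V)·d_A)·d_A = V + 2.2379·d_A = (-26.3408,-17.2417)
T_B = V + ((C−V)·d_B)·d_B = V + 2.2379·d_B = (-24.5733,-14.2195)
sweep = 180° − θ = 77.0706°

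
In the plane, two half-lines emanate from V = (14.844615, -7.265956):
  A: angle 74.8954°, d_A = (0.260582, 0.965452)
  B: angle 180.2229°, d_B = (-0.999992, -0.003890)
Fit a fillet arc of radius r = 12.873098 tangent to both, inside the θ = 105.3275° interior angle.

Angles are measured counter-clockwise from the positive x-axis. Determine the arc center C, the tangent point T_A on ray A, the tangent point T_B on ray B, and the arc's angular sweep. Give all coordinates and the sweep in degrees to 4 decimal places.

bisector direction at 127.5592° = (-0.609580,0.792724)
center distance |VC| = r/sin(θ/2) = 12.873098/sin(52.6638°) = 16.190745
C = V + |VC|·bis = (4.9751,5.5688)
T_A = V + ((C−V)·d_A)·d_A = V + 9.8196·d_A = (17.4034,2.2143)
T_B = V + ((C−V)·d_B)·d_B = V + 9.8196·d_B = (5.0251,-7.3042)
sweep = 180° − θ = 74.6725°

center=(4.9751,5.5688) T_A=(17.4034,2.2143) T_B=(5.0251,-7.3042) sweep=74.6725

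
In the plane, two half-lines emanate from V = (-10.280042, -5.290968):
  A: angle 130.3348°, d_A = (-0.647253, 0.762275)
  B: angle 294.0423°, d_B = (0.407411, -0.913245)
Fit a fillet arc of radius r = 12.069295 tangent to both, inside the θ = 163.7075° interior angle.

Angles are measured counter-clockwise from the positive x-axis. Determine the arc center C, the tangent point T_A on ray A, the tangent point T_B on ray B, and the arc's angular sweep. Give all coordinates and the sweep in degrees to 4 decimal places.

center=(-20.5984,-11.7859) T_A=(-11.3983,-3.9740) T_B=(-9.5762,-6.8687) sweep=16.2925

bisector direction at 212.1885° = (-0.846300,-0.532707)
center distance |VC| = r/sin(θ/2) = 12.069295/sin(81.8538°) = 12.192320
C = V + |VC|·bis = (-20.5984,-11.7859)
T_A = V + ((C−V)·d_A)·d_A = V + 1.7277·d_A = (-11.3983,-3.9740)
T_B = V + ((C−V)·d_B)·d_B = V + 1.7277·d_B = (-9.5762,-6.8687)
sweep = 180° − θ = 16.2925°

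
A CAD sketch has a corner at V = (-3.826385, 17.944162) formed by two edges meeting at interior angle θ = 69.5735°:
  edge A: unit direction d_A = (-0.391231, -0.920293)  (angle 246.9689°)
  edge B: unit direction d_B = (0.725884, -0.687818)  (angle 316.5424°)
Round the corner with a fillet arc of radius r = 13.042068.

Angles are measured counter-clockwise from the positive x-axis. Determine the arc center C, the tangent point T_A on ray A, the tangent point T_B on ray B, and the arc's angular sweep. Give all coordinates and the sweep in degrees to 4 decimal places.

bisector direction at 281.7557° = (0.203738,-0.979025)
center distance |VC| = r/sin(θ/2) = 13.042068/sin(34.7867°) = 22.859820
C = V + |VC|·bis = (0.8310,-4.4362)
T_A = V + ((C−V)·d_A)·d_A = V + 18.7743·d_A = (-11.1715,0.6663)
T_B = V + ((C−V)·d_B)·d_B = V + 18.7743·d_B = (9.8016,5.0308)
sweep = 180° − θ = 110.4265°

center=(0.8310,-4.4362) T_A=(-11.1715,0.6663) T_B=(9.8016,5.0308) sweep=110.4265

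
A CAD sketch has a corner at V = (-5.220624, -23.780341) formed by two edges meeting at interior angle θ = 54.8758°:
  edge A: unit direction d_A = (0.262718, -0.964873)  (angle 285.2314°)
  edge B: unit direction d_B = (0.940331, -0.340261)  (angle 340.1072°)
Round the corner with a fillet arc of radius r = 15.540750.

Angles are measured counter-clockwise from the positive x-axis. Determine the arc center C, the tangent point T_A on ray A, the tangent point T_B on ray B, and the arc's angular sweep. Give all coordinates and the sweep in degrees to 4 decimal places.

center=(17.6381,-48.5787) T_A=(2.6432,-52.6616) T_B=(22.9260,-33.9653) sweep=125.1242

bisector direction at 312.6693° = (0.677766,-0.735278)
center distance |VC| = r/sin(θ/2) = 15.540750/sin(27.4379°) = 33.726541
C = V + |VC|·bis = (17.6381,-48.5787)
T_A = V + ((C−V)·d_A)·d_A = V + 29.9327·d_A = (2.6432,-52.6616)
T_B = V + ((C−V)·d_B)·d_B = V + 29.9327·d_B = (22.9260,-33.9653)
sweep = 180° − θ = 125.1242°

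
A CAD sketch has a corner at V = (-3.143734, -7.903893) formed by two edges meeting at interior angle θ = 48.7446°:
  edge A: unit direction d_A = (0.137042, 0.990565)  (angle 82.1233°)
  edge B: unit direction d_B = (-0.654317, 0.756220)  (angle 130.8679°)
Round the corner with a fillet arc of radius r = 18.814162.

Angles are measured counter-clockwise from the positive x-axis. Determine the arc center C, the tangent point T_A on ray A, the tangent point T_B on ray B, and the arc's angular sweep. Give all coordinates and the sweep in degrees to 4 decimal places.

bisector direction at 106.4956° = (-0.283942,0.958842)
center distance |VC| = r/sin(θ/2) = 18.814162/sin(24.3723°) = 45.591952
C = V + |VC|·bis = (-16.0892,35.8116)
T_A = V + ((C−V)·d_A)·d_A = V + 41.5289·d_A = (2.5475,33.2332)
T_B = V + ((C−V)·d_B)·d_B = V + 41.5289·d_B = (-30.3168,23.5011)
sweep = 180° − θ = 131.2554°

center=(-16.0892,35.8116) T_A=(2.5475,33.2332) T_B=(-30.3168,23.5011) sweep=131.2554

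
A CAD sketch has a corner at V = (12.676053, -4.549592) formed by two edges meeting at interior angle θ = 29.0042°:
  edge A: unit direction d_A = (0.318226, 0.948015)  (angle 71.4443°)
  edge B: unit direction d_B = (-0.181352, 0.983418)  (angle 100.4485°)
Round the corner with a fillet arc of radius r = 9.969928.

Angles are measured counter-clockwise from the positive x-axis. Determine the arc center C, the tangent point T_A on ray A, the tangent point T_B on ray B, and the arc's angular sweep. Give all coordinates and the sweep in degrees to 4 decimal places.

center=(15.4905,35.1644) T_A=(24.9421,31.9917) T_B=(5.6858,33.3563) sweep=150.9958

bisector direction at 85.9464° = (0.070690,0.997498)
center distance |VC| = r/sin(θ/2) = 9.969928/sin(14.5021°) = 39.813544
C = V + |VC|·bis = (15.4905,35.1644)
T_A = V + ((C−V)·d_A)·d_A = V + 38.5450·d_A = (24.9421,31.9917)
T_B = V + ((C−V)·d_B)·d_B = V + 38.5450·d_B = (5.6858,33.3563)
sweep = 180° − θ = 150.9958°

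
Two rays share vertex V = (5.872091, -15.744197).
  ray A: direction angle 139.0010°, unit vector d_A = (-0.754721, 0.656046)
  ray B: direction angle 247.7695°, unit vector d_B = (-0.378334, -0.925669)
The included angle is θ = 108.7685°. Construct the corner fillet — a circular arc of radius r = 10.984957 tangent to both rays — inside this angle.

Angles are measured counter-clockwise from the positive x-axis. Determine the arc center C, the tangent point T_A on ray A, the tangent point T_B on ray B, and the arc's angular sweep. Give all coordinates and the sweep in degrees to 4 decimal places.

bisector direction at 193.3853° = (-0.972836,-0.231497)
center distance |VC| = r/sin(θ/2) = 10.984957/sin(54.3843°) = 13.512618
C = V + |VC|·bis = (-7.2735,-18.8723)
T_A = V + ((C−V)·d_A)·d_A = V + 7.8690·d_A = (-0.0668,-10.5818)
T_B = V + ((C−V)·d_B)·d_B = V + 7.8690·d_B = (2.8950,-23.0283)
sweep = 180° − θ = 71.2315°

center=(-7.2735,-18.8723) T_A=(-0.0668,-10.5818) T_B=(2.8950,-23.0283) sweep=71.2315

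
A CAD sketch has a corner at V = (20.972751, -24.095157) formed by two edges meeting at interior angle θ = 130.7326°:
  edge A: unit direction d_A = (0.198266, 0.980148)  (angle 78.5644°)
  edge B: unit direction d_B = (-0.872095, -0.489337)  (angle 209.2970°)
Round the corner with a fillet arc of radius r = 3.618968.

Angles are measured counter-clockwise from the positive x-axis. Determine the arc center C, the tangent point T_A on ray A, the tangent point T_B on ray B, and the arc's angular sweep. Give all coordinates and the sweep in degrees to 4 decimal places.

center=(17.7546,-21.7511) T_A=(21.3018,-22.4686) T_B=(19.5255,-24.9072) sweep=49.2674

bisector direction at 143.9307° = (-0.808305,0.588763)
center distance |VC| = r/sin(θ/2) = 3.618968/sin(65.3663°) = 3.981302
C = V + |VC|·bis = (17.7546,-21.7511)
T_A = V + ((C−V)·d_A)·d_A = V + 1.6595·d_A = (21.3018,-22.4686)
T_B = V + ((C−V)·d_B)·d_B = V + 1.6595·d_B = (19.5255,-24.9072)
sweep = 180° − θ = 49.2674°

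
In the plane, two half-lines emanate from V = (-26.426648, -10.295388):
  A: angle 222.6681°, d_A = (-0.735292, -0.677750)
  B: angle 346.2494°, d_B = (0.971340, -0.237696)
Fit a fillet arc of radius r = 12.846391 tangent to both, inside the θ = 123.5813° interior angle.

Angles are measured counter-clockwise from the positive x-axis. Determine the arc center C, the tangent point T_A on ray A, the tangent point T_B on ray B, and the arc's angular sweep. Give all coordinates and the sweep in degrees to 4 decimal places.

center=(-22.7868,-24.4115) T_A=(-31.4935,-14.9657) T_B=(-19.7333,-11.9333) sweep=56.4187

bisector direction at 284.4588° = (0.249683,-0.968328)
center distance |VC| = r/sin(θ/2) = 12.846391/sin(61.7906°) = 14.577857
C = V + |VC|·bis = (-22.7868,-24.4115)
T_A = V + ((C−V)·d_A)·d_A = V + 6.8909·d_A = (-31.4935,-14.9657)
T_B = V + ((C−V)·d_B)·d_B = V + 6.8909·d_B = (-19.7333,-11.9333)
sweep = 180° − θ = 56.4187°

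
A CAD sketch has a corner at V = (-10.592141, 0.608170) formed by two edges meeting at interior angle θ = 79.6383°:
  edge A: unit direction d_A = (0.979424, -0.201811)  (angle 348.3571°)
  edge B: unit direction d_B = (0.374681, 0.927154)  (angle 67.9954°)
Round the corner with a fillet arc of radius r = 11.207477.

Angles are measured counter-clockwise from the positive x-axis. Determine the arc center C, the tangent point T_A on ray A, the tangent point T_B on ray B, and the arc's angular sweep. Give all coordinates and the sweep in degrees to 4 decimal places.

bisector direction at 28.1762° = (0.881499,0.472185)
center distance |VC| = r/sin(θ/2) = 11.207477/sin(39.8192°) = 17.501662
C = V + |VC|·bis = (4.8356,8.8722)
T_A = V + ((C−V)·d_A)·d_A = V + 13.4425·d_A = (2.5738,-2.1047)
T_B = V + ((C−V)·d_B)·d_B = V + 13.4425·d_B = (-5.5555,13.0714)
sweep = 180° − θ = 100.3617°

center=(4.8356,8.8722) T_A=(2.5738,-2.1047) T_B=(-5.5555,13.0714) sweep=100.3617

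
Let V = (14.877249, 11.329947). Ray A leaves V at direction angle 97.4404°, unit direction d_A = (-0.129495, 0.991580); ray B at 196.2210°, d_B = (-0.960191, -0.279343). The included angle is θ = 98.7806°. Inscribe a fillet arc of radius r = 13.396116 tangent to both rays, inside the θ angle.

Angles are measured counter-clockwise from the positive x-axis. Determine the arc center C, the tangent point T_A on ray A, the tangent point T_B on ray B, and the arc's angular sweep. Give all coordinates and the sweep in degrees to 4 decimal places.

center=(0.1066,20.9843) T_A=(13.3899,22.7190) T_B=(3.8487,8.1215) sweep=81.2194

bisector direction at 146.8307° = (-0.837058,0.547115)
center distance |VC| = r/sin(θ/2) = 13.396116/sin(49.3903°) = 17.645946
C = V + |VC|·bis = (0.1066,20.9843)
T_A = V + ((C−V)·d_A)·d_A = V + 11.4858·d_A = (13.3899,22.7190)
T_B = V + ((C−V)·d_B)·d_B = V + 11.4858·d_B = (3.8487,8.1215)
sweep = 180° − θ = 81.2194°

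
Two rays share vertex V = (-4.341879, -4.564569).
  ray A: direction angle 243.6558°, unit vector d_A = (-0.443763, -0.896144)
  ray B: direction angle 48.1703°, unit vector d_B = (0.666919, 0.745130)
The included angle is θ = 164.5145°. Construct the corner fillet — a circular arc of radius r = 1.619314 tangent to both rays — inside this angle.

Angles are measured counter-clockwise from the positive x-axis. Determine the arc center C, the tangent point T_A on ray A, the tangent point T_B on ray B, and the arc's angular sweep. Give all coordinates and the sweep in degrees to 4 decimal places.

center=(-2.9884,-5.4805) T_A=(-4.4396,-4.7619) T_B=(-4.1950,-4.4005) sweep=15.4855

bisector direction at 325.9130° = (0.828188,-0.560450)
center distance |VC| = r/sin(θ/2) = 1.619314/sin(82.2572°) = 1.634213
C = V + |VC|·bis = (-2.9884,-5.4805)
T_A = V + ((C−V)·d_A)·d_A = V + 0.2202·d_A = (-4.4396,-4.7619)
T_B = V + ((C−V)·d_B)·d_B = V + 0.2202·d_B = (-4.1950,-4.4005)
sweep = 180° − θ = 15.4855°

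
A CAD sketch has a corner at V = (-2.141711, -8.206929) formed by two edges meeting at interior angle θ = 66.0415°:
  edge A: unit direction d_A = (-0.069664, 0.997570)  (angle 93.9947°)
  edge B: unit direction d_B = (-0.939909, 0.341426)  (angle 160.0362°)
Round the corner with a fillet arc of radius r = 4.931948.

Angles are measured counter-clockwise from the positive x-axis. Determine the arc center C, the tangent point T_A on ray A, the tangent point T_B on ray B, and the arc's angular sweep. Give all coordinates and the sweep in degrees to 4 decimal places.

center=(-7.5903,-0.9804) T_A=(-2.6704,-0.6368) T_B=(-9.2742,-5.6160) sweep=113.9585

bisector direction at 127.0155° = (-0.602030,0.798473)
center distance |VC| = r/sin(θ/2) = 4.931948/sin(33.0207°) = 9.050397
C = V + |VC|·bis = (-7.5903,-0.9804)
T_A = V + ((C−V)·d_A)·d_A = V + 7.5885·d_A = (-2.6704,-0.6368)
T_B = V + ((C−V)·d_B)·d_B = V + 7.5885·d_B = (-9.2742,-5.6160)
sweep = 180° − θ = 113.9585°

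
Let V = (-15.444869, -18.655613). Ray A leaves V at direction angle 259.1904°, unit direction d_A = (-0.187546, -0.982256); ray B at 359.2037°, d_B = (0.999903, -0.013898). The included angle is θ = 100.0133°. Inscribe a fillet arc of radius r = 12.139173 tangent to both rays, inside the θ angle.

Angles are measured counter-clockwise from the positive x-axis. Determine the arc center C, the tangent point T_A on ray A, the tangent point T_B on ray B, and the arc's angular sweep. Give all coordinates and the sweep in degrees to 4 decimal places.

bisector direction at 309.1970° = (0.631989,-0.774977)
center distance |VC| = r/sin(θ/2) = 12.139173/sin(50.0067°) = 15.845022
C = V + |VC|·bis = (-5.4310,-30.9351)
T_A = V + ((C−V)·d_A)·d_A = V + 10.1836·d_A = (-17.3548,-28.6585)
T_B = V + ((C−V)·d_B)·d_B = V + 10.1836·d_B = (-5.2623,-18.7971)
sweep = 180° − θ = 79.9867°

center=(-5.4310,-30.9351) T_A=(-17.3548,-28.6585) T_B=(-5.2623,-18.7971) sweep=79.9867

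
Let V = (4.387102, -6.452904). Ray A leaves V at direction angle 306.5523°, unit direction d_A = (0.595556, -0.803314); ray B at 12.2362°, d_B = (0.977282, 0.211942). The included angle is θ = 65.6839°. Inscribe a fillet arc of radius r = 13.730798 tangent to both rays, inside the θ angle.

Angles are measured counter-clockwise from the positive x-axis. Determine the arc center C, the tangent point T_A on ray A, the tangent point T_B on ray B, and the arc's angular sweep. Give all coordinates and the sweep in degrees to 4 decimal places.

bisector direction at 339.3942° = (0.936024,-0.351936)
center distance |VC| = r/sin(θ/2) = 13.730798/sin(32.8419°) = 25.318464
C = V + |VC|·bis = (28.0858,-15.3634)
T_A = V + ((C−V)·d_A)·d_A = V + 21.2718·d_A = (17.0557,-23.5408)
T_B = V + ((C−V)·d_B)·d_B = V + 21.2718·d_B = (25.1757,-1.9445)
sweep = 180° − θ = 114.3161°

center=(28.0858,-15.3634) T_A=(17.0557,-23.5408) T_B=(25.1757,-1.9445) sweep=114.3161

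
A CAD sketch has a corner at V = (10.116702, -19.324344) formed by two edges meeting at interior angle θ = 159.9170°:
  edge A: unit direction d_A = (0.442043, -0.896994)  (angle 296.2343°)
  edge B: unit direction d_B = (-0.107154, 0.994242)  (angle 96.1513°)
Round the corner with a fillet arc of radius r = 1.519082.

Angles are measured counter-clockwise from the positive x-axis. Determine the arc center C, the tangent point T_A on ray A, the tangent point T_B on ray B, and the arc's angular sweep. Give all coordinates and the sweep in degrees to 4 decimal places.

center=(11.5982,-18.8941) T_A=(10.2356,-19.5656) T_B=(10.0879,-19.0569) sweep=20.0830

bisector direction at 16.1928° = (0.960329,0.278870)
center distance |VC| = r/sin(θ/2) = 1.519082/sin(79.9585°) = 1.542714
C = V + |VC|·bis = (11.5982,-18.8941)
T_A = V + ((C−V)·d_A)·d_A = V + 0.2690·d_A = (10.2356,-19.5656)
T_B = V + ((C−V)·d_B)·d_B = V + 0.2690·d_B = (10.0879,-19.0569)
sweep = 180° − θ = 20.0830°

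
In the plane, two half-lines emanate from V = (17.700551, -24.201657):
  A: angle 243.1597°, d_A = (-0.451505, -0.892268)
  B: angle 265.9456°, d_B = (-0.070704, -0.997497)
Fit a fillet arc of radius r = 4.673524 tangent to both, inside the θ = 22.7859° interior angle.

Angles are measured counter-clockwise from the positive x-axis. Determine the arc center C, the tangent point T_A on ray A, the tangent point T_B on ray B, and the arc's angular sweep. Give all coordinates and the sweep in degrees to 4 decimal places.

center=(11.3989,-47.0060) T_A=(7.2289,-44.8959) T_B=(16.0607,-47.3364) sweep=157.2141

bisector direction at 254.5526° = (-0.266353,-0.963876)
center distance |VC| = r/sin(θ/2) = 4.673524/sin(11.3930°) = 23.659014
C = V + |VC|·bis = (11.3989,-47.0060)
T_A = V + ((C−V)·d_A)·d_A = V + 23.1928·d_A = (7.2289,-44.8959)
T_B = V + ((C−V)·d_B)·d_B = V + 23.1928·d_B = (16.0607,-47.3364)
sweep = 180° − θ = 157.2141°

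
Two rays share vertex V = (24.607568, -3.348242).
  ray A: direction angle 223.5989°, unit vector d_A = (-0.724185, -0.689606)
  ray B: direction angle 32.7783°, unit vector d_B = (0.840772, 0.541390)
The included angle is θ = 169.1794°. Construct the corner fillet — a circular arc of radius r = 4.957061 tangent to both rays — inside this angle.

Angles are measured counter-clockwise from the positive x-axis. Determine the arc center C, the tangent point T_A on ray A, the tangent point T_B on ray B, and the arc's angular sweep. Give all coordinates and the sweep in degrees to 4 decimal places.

bisector direction at 308.1886° = (0.618252,-0.785980)
center distance |VC| = r/sin(θ/2) = 4.957061/sin(84.5897°) = 4.979243
C = V + |VC|·bis = (27.6860,-7.2618)
T_A = V + ((C−V)·d_A)·d_A = V + 0.4695·d_A = (24.2676,-3.6720)
T_B = V + ((C−V)·d_B)·d_B = V + 0.4695·d_B = (25.0023,-3.0941)
sweep = 180° − θ = 10.8206°

center=(27.6860,-7.2618) T_A=(24.2676,-3.6720) T_B=(25.0023,-3.0941) sweep=10.8206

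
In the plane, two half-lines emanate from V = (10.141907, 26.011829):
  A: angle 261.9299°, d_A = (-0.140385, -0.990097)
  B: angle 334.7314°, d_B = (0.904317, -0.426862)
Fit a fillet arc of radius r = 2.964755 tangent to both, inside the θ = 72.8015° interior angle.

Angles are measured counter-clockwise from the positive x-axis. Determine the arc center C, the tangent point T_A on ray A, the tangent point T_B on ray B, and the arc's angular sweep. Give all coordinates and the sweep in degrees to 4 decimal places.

bisector direction at 298.3306° = (0.474559,-0.880224)
center distance |VC| = r/sin(θ/2) = 2.964755/sin(36.4008°) = 4.995969
C = V + |VC|·bis = (12.5128,21.6143)
T_A = V + ((C−V)·d_A)·d_A = V + 4.0212·d_A = (9.5774,22.0305)
T_B = V + ((C−V)·d_B)·d_B = V + 4.0212·d_B = (13.7783,24.2953)
sweep = 180° − θ = 107.1985°

center=(12.5128,21.6143) T_A=(9.5774,22.0305) T_B=(13.7783,24.2953) sweep=107.1985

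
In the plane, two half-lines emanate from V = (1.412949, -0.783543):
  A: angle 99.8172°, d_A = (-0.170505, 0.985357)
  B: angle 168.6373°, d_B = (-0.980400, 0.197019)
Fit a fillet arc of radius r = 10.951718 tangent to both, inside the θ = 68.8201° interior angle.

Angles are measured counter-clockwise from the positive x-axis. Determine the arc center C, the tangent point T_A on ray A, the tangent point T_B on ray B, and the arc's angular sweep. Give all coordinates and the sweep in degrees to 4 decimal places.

center=(-12.1045,13.1036) T_A=(-1.3132,14.9709) T_B=(-14.2622,2.3665) sweep=111.1799

bisector direction at 134.2272° = (-0.697506,0.716579)
center distance |VC| = r/sin(θ/2) = 10.951718/sin(34.4100°) = 19.379739
C = V + |VC|·bis = (-12.1045,13.1036)
T_A = V + ((C−V)·d_A)·d_A = V + 15.9886·d_A = (-1.3132,14.9709)
T_B = V + ((C−V)·d_B)·d_B = V + 15.9886·d_B = (-14.2622,2.3665)
sweep = 180° − θ = 111.1799°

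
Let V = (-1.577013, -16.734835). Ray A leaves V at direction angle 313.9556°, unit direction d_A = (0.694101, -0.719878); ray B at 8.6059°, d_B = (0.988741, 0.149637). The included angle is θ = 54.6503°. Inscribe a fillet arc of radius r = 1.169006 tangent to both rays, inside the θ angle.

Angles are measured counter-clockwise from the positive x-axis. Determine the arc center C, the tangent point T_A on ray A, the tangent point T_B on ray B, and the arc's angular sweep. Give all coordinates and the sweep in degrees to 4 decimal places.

center=(0.8349,-17.5521) T_A=(-0.0066,-18.3635) T_B=(0.6600,-16.3963) sweep=125.3497

bisector direction at 341.2808° = (0.947103,-0.320931)
center distance |VC| = r/sin(θ/2) = 1.169006/sin(27.3252°) = 2.546634
C = V + |VC|·bis = (0.8349,-17.5521)
T_A = V + ((C−V)·d_A)·d_A = V + 2.2625·d_A = (-0.0066,-18.3635)
T_B = V + ((C−V)·d_B)·d_B = V + 2.2625·d_B = (0.6600,-16.3963)
sweep = 180° − θ = 125.3497°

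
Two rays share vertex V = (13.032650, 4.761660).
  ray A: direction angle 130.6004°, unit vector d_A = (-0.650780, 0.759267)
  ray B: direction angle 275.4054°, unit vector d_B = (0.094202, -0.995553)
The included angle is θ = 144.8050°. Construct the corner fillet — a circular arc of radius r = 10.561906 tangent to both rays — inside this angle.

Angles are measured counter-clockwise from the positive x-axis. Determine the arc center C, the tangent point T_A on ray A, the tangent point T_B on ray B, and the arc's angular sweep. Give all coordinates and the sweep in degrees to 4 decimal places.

bisector direction at 203.0029° = (-0.920485,-0.390778)
center distance |VC| = r/sin(θ/2) = 10.561906/sin(72.4025°) = 11.080427
C = V + |VC|·bis = (2.8333,0.4317)
T_A = V + ((C−V)·d_A)·d_A = V + 3.3499·d_A = (10.8526,7.3051)
T_B = V + ((C−V)·d_B)·d_B = V + 3.3499·d_B = (13.3482,1.4266)
sweep = 180° − θ = 35.1950°

center=(2.8333,0.4317) T_A=(10.8526,7.3051) T_B=(13.3482,1.4266) sweep=35.1950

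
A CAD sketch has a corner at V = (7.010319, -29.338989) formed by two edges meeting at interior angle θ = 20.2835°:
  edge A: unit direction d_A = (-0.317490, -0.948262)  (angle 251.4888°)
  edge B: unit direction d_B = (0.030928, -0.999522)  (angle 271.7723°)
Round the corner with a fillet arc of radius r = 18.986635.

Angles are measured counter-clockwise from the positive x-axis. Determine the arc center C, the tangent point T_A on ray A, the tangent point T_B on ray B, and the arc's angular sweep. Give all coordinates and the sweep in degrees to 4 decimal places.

center=(-8.6845,-136.0177) T_A=(-26.6888,-129.9897) T_B=(10.2930,-135.4305) sweep=159.7165

bisector direction at 261.6305° = (-0.145556,-0.989350)
center distance |VC| = r/sin(θ/2) = 18.986635/sin(10.1418°) = 107.827107
C = V + |VC|·bis = (-8.6845,-136.0177)
T_A = V + ((C−V)·d_A)·d_A = V + 106.1423·d_A = (-26.6888,-129.9897)
T_B = V + ((C−V)·d_B)·d_B = V + 106.1423·d_B = (10.2930,-135.4305)
sweep = 180° − θ = 159.7165°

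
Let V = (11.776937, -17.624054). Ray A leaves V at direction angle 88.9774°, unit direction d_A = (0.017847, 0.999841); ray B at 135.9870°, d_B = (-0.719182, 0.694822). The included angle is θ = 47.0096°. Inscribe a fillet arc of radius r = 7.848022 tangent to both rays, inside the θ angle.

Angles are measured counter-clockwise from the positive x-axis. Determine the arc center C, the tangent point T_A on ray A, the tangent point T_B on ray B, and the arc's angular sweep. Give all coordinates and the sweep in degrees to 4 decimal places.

bisector direction at 112.4822° = (-0.382396,0.923998)
center distance |VC| = r/sin(θ/2) = 7.848022/sin(23.5048°) = 19.677815
C = V + |VC|·bis = (4.2522,0.5582)
T_A = V + ((C−V)·d_A)·d_A = V + 18.0451·d_A = (12.0990,0.4182)
T_B = V + ((C−V)·d_B)·d_B = V + 18.0451·d_B = (-1.2008,-5.0859)
sweep = 180° − θ = 132.9904°

center=(4.2522,0.5582) T_A=(12.0990,0.4182) T_B=(-1.2008,-5.0859) sweep=132.9904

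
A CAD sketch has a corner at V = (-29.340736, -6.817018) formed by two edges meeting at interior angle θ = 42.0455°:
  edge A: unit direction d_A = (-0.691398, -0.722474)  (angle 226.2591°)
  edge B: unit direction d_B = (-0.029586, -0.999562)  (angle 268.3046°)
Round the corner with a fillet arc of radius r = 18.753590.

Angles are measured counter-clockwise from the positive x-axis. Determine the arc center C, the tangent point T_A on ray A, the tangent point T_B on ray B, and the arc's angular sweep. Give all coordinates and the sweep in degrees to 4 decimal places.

bisector direction at 247.2819° = (-0.386198,-0.922416)
center distance |VC| = r/sin(θ/2) = 18.753590/sin(21.0227°) = 52.276475
C = V + |VC|·bis = (-49.5298,-55.0377)
T_A = V + ((C−V)·d_A)·d_A = V + 48.7969·d_A = (-63.0788,-42.0715)
T_B = V + ((C−V)·d_B)·d_B = V + 48.7969·d_B = (-30.7844,-55.5925)
sweep = 180° − θ = 137.9545°

center=(-49.5298,-55.0377) T_A=(-63.0788,-42.0715) T_B=(-30.7844,-55.5925) sweep=137.9545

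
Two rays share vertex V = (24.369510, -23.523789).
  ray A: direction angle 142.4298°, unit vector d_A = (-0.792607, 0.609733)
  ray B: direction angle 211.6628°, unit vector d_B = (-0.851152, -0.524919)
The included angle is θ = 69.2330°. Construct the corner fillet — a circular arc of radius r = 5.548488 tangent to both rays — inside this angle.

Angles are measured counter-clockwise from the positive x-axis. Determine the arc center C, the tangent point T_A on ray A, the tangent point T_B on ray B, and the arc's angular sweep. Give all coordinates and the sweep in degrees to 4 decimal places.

bisector direction at 177.0463° = (-0.998672,0.051529)
center distance |VC| = r/sin(θ/2) = 5.548488/sin(34.6165°) = 9.767076
C = V + |VC|·bis = (14.6154,-23.0205)
T_A = V + ((C−V)·d_A)·d_A = V + 8.0380·d_A = (17.9985,-18.6227)
T_B = V + ((C−V)·d_B)·d_B = V + 8.0380·d_B = (17.5279,-27.7431)
sweep = 180° − θ = 110.7670°

center=(14.6154,-23.0205) T_A=(17.9985,-18.6227) T_B=(17.5279,-27.7431) sweep=110.7670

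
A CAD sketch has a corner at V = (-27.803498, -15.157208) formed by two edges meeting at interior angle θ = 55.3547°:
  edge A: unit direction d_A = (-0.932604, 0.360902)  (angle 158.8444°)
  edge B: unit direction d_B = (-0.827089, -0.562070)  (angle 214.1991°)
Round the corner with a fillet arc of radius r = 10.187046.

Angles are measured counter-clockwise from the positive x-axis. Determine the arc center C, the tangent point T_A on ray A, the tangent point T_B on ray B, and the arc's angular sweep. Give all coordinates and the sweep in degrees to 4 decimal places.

center=(-49.5932,-17.6482) T_A=(-45.9166,-8.1477) T_B=(-43.8673,-26.0738) sweep=124.6453

bisector direction at 186.5217° = (-0.993529,-0.113580)
center distance |VC| = r/sin(θ/2) = 10.187046/sin(27.6774°) = 21.931586
C = V + |VC|·bis = (-49.5932,-17.6482)
T_A = V + ((C−V)·d_A)·d_A = V + 19.4221·d_A = (-45.9166,-8.1477)
T_B = V + ((C−V)·d_B)·d_B = V + 19.4221·d_B = (-43.8673,-26.0738)
sweep = 180° − θ = 124.6453°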